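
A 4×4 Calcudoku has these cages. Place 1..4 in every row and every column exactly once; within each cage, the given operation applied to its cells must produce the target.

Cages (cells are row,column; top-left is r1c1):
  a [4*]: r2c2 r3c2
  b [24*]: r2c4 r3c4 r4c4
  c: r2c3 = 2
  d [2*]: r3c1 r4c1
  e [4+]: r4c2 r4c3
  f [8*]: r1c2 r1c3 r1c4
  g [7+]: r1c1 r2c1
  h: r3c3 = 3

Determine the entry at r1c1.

3

Cage c is a single given cell, so r2c3 = 2.
H is a freebie; hence r3c3 = 3.
Column 3 already has 3, so r4c3 = 1.
1 is placed in column 3, so r1c3 = 4.
Cage d needs two cells with product 2, so r3c1 = 1.
Row 3 now contains 1, so r3c2 = 4.
Row 3 now contains 4, which forces r3c4 = 2.
Row 4 already has 1, so r4c1 = 2.
Row 4 already has 1, so r4c2 = 3.
Row 4 already has 3, which forces r4c4 = 4.
Row 1 now contains 4, leaving r1c1 = 3.
Cage f needs product 8, so r1c2 = 2.
Column 4 now contains 2, so r1c4 = 1.
Cage g's pair has sum 7; hence r2c1 = 4.
4 is placed in column 2; hence r2c2 = 1.
4 is placed in column 4, which forces r2c4 = 3.
Filled in: 3 2 4 1 / 4 1 2 3 / 1 4 3 2 / 2 3 1 4.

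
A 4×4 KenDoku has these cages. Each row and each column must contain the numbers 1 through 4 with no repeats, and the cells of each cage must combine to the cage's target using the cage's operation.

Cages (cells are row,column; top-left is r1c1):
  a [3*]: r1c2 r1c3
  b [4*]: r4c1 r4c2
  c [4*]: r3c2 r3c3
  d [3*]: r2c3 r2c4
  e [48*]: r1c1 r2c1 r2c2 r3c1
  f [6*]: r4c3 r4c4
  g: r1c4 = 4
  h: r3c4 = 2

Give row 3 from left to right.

3 1 4 2

G is a freebie, which forces r1c4 = 4.
Cage h is given, which forces r3c4 = 2.
Column 4 now contains 2; hence r4c4 = 3.
The two cells of cage d must have product 3, so r2c3 = 3.
Column 4 already has 3; hence r2c4 = 1.
Row 4 now contains 3, so r4c3 = 2.
Cage e has product 48, leaving r1c1 = 2.
Cage a's pair has product 3, which forces r1c2 = 3.
Column 3 now contains 3, so r1c3 = 1.
1 is placed in row 2, which forces r2c1 = 4.
Cage e needs product 48, so r2c2 = 2.
The 4 cells of cage e must have product 48; hence r3c1 = 3.
Column 3 already has 1, so r3c3 = 4.
4 is placed in column 1, leaving r4c1 = 1.
Row 4 already has 1, so r4c2 = 4.
4 is placed in row 3; hence r3c2 = 1.
The full grid is 2 3 1 4 / 4 2 3 1 / 3 1 4 2 / 1 4 2 3.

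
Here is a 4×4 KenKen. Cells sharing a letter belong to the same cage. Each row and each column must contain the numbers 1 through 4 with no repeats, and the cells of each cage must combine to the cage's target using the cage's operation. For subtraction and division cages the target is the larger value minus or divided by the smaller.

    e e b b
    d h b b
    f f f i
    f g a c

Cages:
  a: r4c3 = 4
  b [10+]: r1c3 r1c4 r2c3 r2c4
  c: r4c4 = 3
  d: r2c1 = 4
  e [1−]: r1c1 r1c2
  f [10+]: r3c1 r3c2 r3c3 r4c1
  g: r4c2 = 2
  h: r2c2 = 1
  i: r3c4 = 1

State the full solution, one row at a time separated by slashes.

2 3 1 4 / 4 1 3 2 / 3 4 2 1 / 1 2 4 3

D is a freebie, leaving r2c1 = 4.
Cage h is a single given cell, leaving r2c2 = 1.
I is a freebie, which forces r3c4 = 1.
Cage g is a single given cell; hence r4c2 = 2.
Cage a is given, leaving r4c3 = 4.
C is a freebie, which forces r4c4 = 3.
Cage b needs sum 10, which forces r1c3 = 1.
The 4 cells of cage b must have sum 10, so r1c4 = 4.
The 4 cells of cage b must have sum 10; hence r2c3 = 3.
Column 4 now contains 3; hence r2c4 = 2.
Cage f needs sum 10, so r3c2 = 4.
Column 3 already has 3; hence r3c3 = 2.
3 is placed in row 4, leaving r4c1 = 1.
The two cells of cage e must have difference 1, leaving r1c1 = 2.
Row 1 now contains 4; hence r1c2 = 3.
2 is placed in row 3, which forces r3c1 = 3.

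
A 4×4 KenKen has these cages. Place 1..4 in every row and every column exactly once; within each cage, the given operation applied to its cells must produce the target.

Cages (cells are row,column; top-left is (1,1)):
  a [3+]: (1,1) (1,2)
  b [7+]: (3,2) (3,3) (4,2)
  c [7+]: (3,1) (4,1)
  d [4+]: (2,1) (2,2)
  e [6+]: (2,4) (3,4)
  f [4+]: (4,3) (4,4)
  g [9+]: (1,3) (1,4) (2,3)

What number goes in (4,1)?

4

In row 4, 2 can only go at (4,2), so (4,2) = 2.
Cage a needs two cells with sum 3, leaving (1,1) = 2.
Column 2 already has 2, which forces (1,2) = 1.
1 is placed in column 2, leaving (2,2) = 3.
Column 2 already has 3, which forces (3,2) = 4.
Row 3 now contains 4; hence (3,4) = 2.
3 is placed in row 2, which forces (2,1) = 1.
The 3 cells of cage g must have sum 9; hence (2,3) = 2.
Column 4 already has 2, so (2,4) = 4.
Row 3 now contains 4, which forces (3,1) = 3.
Row 3 already has 2, leaving (3,3) = 1.
Cage c needs two cells with sum 7, leaving (4,1) = 4.
Column 3 already has 1, so (4,3) = 3.
Row 4 already has 3, which forces (4,4) = 1.
Column 3 already has 3; hence (1,3) = 4.
Column 4 now contains 4, so (1,4) = 3.
Filled in: 2 1 4 3 / 1 3 2 4 / 3 4 1 2 / 4 2 3 1.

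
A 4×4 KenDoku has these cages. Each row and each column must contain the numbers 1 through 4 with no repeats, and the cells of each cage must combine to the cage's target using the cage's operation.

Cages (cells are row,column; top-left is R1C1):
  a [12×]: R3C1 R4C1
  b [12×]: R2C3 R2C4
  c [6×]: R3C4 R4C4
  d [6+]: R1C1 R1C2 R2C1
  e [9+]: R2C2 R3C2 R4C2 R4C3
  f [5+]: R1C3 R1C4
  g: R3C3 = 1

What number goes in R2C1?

1

Cage g is a single given cell, leaving R3C3 = 1.
The only place for 1 in row 4 is R4C2.
The only place for 4 in row 1 is R1C3.
The two cells of cage f must have sum 5, leaving R1C4 = 1.
4 is placed in column 3, leaving R2C3 = 3.
Cage b's pair has product 12, which forces R2C4 = 4.
3 is placed in column 3, leaving R4C3 = 2.
2 is placed in row 4, leaving R4C4 = 3.
Cage d needs sum 6; hence R2C1 = 1.
4 is placed in row 2, which forces R2C2 = 2.
Cage a's pair has product 12; hence R3C1 = 3.
Cage e needs sum 9, which forces R3C2 = 4.
3 is placed in column 4, which forces R3C4 = 2.
Row 4 now contains 3, so R4C1 = 4.
Column 1 now contains 3, which forces R1C1 = 2.
Column 2 now contains 2, which forces R1C2 = 3.
The full grid is 2 3 4 1 / 1 2 3 4 / 3 4 1 2 / 4 1 2 3.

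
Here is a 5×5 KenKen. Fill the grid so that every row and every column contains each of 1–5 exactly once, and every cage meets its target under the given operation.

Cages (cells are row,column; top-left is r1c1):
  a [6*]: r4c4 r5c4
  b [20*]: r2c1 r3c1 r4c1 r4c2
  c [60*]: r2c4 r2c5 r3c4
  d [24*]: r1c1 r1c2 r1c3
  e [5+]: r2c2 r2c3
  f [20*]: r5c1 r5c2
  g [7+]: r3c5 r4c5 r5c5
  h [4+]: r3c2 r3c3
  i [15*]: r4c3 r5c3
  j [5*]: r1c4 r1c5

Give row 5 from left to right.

The only place for 1 in row 5 is r5c5.
The two cells of cage j must have product 5, leaving r1c4 = 1.
Column 5 now contains 1, leaving r1c5 = 5.
The only place for 2 in row 5 is r5c4.
2 is placed in column 4, so r4c4 = 3.
Cage c has product 60, so r2c5 = 3.
3 is placed in row 4, which forces r4c3 = 5.
Cage i needs two cells with product 15; hence r5c3 = 3.
Cage h needs two cells with sum 4; hence r3c2 = 3.
3 is placed in column 3, leaving r3c3 = 1.
The 3 cells of cage d must have product 24, leaving r1c1 = 3.
Cage e's pair has sum 5, so r2c2 = 1.
Column 3 already has 1, so r2c3 = 4.
Row 2 now contains 4, so r2c4 = 5.
5 is placed in column 4, leaving r3c4 = 4.
Row 3 already has 4, so r3c5 = 2.
Column 2 now contains 1; hence r4c2 = 2.
2 is placed in column 5, which forces r4c5 = 4.
Column 2 already has 2; hence r1c2 = 4.
4 is placed in column 3, leaving r1c3 = 2.
5 is placed in row 2, so r2c1 = 2.
2 is placed in row 3, which forces r3c1 = 5.
4 is placed in row 4, so r4c1 = 1.
Column 1 now contains 5, so r5c1 = 4.
Column 2 already has 4, leaving r5c2 = 5.
Filled in: 3 4 2 1 5 / 2 1 4 5 3 / 5 3 1 4 2 / 1 2 5 3 4 / 4 5 3 2 1.

4 5 3 2 1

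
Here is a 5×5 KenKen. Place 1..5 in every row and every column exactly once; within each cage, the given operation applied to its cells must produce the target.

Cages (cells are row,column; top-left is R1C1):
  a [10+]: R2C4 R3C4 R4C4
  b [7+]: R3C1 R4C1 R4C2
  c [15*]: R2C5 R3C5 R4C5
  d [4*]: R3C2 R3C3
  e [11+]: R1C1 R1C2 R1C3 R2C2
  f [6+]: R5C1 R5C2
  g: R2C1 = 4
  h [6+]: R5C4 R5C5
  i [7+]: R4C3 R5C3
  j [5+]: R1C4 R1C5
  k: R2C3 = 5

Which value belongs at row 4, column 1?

3

Cage g is given, so R2C1 = 4.
Cage k is given; hence R2C3 = 5.
The only place for 3 in row 5 is R5C3.
3 is placed in column 3, leaving R4C3 = 4.
Cage d needs two cells with product 4, so R3C2 = 4.
Column 3 now contains 4, which forces R3C3 = 1.
Column 3 now contains 1, leaving R1C3 = 2.
The only place for 2 in row 2 is R2C4.
In row 3, 2 can only go at R3C1, so R3C1 = 2.
Cage b has sum 7, leaving R4C1 = 3.
The 3 cells of cage b must have sum 7, so R4C2 = 2.
3 is placed in row 4, which forces R4C4 = 5.
Row 4 already has 5, leaving R4C5 = 1.
Cage j's pair has sum 5; hence R1C4 = 1.
Column 5 now contains 1, leaving R1C5 = 4.
Column 5 now contains 1, leaving R2C5 = 3.
Column 4 already has 5; hence R3C4 = 3.
The 3 cells of cage c must have product 15; hence R3C5 = 5.
Column 4 now contains 1, so R5C4 = 4.
Column 5 now contains 5, so R5C5 = 2.
Row 1 now contains 1, which forces R1C1 = 5.
Cage e needs sum 11; hence R1C2 = 3.
Row 2 now contains 3, leaving R2C2 = 1.
5 is placed in column 1, leaving R5C1 = 1.
Column 2 now contains 1, which forces R5C2 = 5.
The full grid is 5 3 2 1 4 / 4 1 5 2 3 / 2 4 1 3 5 / 3 2 4 5 1 / 1 5 3 4 2.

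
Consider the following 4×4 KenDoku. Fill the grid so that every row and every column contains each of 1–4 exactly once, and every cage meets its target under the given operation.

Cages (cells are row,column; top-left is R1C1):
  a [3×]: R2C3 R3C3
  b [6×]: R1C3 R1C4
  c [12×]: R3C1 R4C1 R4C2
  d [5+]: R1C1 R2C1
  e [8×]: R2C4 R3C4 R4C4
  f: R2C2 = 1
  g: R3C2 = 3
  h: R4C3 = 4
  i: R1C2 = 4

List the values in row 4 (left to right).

Cage i is given, so R1C2 = 4.
Cage f is a single given cell, so R2C2 = 1.
1 is placed in row 2, leaving R2C3 = 3.
Cage g is given; hence R3C2 = 3.
3 is placed in column 3; hence R3C3 = 1.
Column 2 now contains 3, so R4C2 = 2.
Cage h is given, leaving R4C3 = 4.
Row 4 now contains 4, which forces R4C4 = 1.
3 is placed in column 3; hence R1C3 = 2.
Cage b needs two cells with product 6, so R1C4 = 3.
The 3 cells of cage c must have product 12; hence R3C1 = 2.
2 is placed in row 3, which forces R3C4 = 4.
1 is placed in row 4; hence R4C1 = 3.
3 is placed in row 1, which forces R1C1 = 1.
Column 1 now contains 2, so R2C1 = 4.
4 is placed in column 4; hence R2C4 = 2.
The full grid is 1 4 2 3 / 4 1 3 2 / 2 3 1 4 / 3 2 4 1.

3 2 4 1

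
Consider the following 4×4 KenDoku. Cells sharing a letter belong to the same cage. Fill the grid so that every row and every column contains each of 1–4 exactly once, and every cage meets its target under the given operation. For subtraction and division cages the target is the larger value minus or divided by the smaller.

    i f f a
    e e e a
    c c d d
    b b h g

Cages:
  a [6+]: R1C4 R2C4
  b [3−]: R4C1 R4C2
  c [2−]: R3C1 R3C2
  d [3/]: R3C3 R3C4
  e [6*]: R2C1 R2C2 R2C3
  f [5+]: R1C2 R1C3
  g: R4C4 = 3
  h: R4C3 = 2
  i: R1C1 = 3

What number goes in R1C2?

1

Cage i is a single given cell, which forces R1C1 = 3.
Cage h is a single given cell, leaving R4C3 = 2.
Cage g is a single given cell, leaving R4C4 = 3.
Cage d's pair has quotient 3, which forces R3C3 = 3.
3 is placed in column 4, which forces R3C4 = 1.
The 3 cells of cage e must have product 6, which forces R2C1 = 2.
Cage e needs product 6, which forces R2C2 = 3.
Column 3 already has 3, which forces R2C3 = 1.
Row 2 now contains 2, which forces R2C4 = 4.
Column 1 now contains 2, leaving R3C1 = 4.
Row 3 now contains 4, so R3C2 = 2.
Column 1 already has 4; hence R4C1 = 1.
Row 4 now contains 1, so R4C2 = 4.
Column 2 now contains 4; hence R1C2 = 1.
Column 3 already has 1, which forces R1C3 = 4.
4 is placed in column 4, so R1C4 = 2.
Filled in: 3 1 4 2 / 2 3 1 4 / 4 2 3 1 / 1 4 2 3.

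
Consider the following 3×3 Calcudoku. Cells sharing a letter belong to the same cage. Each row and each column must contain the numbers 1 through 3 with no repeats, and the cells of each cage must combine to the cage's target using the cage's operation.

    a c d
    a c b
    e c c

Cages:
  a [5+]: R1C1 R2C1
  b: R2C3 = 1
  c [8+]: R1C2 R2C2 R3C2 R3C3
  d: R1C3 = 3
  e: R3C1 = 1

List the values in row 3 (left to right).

1 3 2

Cage d is a single given cell; hence R1C3 = 3.
Cage b is a single given cell, which forces R2C3 = 1.
Cage e is a single given cell, leaving R3C1 = 1.
Row 3 already has 1, which forces R3C2 = 3.
Cage c has sum 8, so R3C3 = 2.
Row 1 now contains 3; hence R1C1 = 2.
Cage c needs sum 8; hence R1C2 = 1.
Cage a needs two cells with sum 5, which forces R2C1 = 3.
Column 2 now contains 3, leaving R2C2 = 2.
The full grid is 2 1 3 / 3 2 1 / 1 3 2.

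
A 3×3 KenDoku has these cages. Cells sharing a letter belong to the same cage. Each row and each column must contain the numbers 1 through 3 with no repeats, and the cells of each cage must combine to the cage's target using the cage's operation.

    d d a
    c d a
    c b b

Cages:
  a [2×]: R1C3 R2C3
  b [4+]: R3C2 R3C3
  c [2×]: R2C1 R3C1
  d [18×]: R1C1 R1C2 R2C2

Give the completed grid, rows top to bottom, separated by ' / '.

3 2 1 / 1 3 2 / 2 1 3

Cage d has product 18, leaving R1C1 = 3.
Cage d has product 18, which forces R1C2 = 2.
2 is placed in row 1; hence R1C3 = 1.
Cage d needs product 18, so R2C2 = 3.
Column 3 already has 1, leaving R2C3 = 2.
Column 2 already has 3, so R3C2 = 1.
Column 3 already has 1, which forces R3C3 = 3.
Row 2 already has 2, leaving R2C1 = 1.
Row 3 already has 1, leaving R3C1 = 2.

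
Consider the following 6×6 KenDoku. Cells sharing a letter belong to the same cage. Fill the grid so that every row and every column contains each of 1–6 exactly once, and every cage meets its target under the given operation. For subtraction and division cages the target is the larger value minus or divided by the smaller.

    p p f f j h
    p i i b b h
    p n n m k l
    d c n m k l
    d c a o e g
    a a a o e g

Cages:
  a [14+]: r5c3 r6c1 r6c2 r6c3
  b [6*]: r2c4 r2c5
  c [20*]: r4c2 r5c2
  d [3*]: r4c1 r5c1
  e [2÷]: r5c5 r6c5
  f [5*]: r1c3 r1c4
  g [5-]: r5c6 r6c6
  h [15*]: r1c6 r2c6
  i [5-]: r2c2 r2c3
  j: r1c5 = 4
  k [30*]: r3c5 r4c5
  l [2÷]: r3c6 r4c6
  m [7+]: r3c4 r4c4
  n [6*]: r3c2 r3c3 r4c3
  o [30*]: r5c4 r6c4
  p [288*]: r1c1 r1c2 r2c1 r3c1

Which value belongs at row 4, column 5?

Cage j is a single given cell, so r1c5 = 4.
Cage p has product 288, so r1c1 = 2.
Row 1 already has 4, so r1c2 = 6.
Column 2 already has 6, leaving r2c2 = 1.
Row 2 now contains 1; hence r2c3 = 6.
Row 2 already has 6, leaving r2c1 = 4.
The 4 cells of cage p must have product 288, leaving r3c1 = 6.
6 is placed in row 3, leaving r3c5 = 5.
Column 5 now contains 5, which forces r4c5 = 6.
The only place for 3 in row 1 is r1c6.
Column 6 already has 3; hence r2c6 = 5.
In column 1, 5 can only go at r6c1, so r6c1 = 5.
Cage o needs two cells with product 30, leaving r5c4 = 5.
Row 6 already has 5, so r6c4 = 6.
Row 6 already has 6; hence r6c6 = 1.
The two cells of cage f must have product 5, so r1c3 = 5.
Column 4 already has 5, so r1c4 = 1.
The two cells of cage c must have product 20; hence r4c2 = 5.
5 is placed in row 5, which forces r5c2 = 4.
Cage e needs two cells with quotient 2; hence r5c5 = 1.
1 is placed in column 6, leaving r5c6 = 6.
Row 6 already has 1, leaving r6c5 = 2.
The two cells of cage b must have product 6; hence r2c4 = 2.
Column 5 already has 2; hence r2c5 = 3.
The two cells of cage d must have product 3, which forces r4c1 = 1.
1 is placed in row 5, which forces r5c1 = 3.
The 4 cells of cage a must have sum 14, leaving r5c3 = 2.
Row 6 already has 2, so r6c2 = 3.
Cage a has sum 14; hence r6c3 = 4.
Column 2 already has 3, so r3c2 = 2.
Cage n needs product 6, so r3c3 = 1.
Row 3 already has 2, leaving r3c6 = 4.
Column 3 already has 2, which forces r4c3 = 3.
Row 4 already has 3, so r4c4 = 4.
Column 6 now contains 4, so r4c6 = 2.
Row 3 already has 4; hence r3c4 = 3.
Filled in: 2 6 5 1 4 3 / 4 1 6 2 3 5 / 6 2 1 3 5 4 / 1 5 3 4 6 2 / 3 4 2 5 1 6 / 5 3 4 6 2 1.

6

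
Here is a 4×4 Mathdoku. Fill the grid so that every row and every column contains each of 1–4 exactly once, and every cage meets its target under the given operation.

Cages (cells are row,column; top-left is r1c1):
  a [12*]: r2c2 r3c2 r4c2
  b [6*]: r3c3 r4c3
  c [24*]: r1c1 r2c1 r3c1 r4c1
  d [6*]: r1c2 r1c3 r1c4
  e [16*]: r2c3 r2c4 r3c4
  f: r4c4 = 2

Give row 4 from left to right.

Cage f is given; hence r4c4 = 2.
Cage e has product 16, which forces r2c3 = 4.
Cage e has product 16, so r2c4 = 1.
Cage b needs two cells with product 6, which forces r3c3 = 2.
2 is placed in column 4, so r3c4 = 4.
Row 4 already has 2; hence r4c3 = 3.
The 3 cells of cage d must have product 6, leaving r1c2 = 2.
Column 3 already has 3, so r1c3 = 1.
Column 4 now contains 1; hence r1c4 = 3.
1 is placed in row 2, leaving r2c2 = 3.
Cage a has product 12, so r3c2 = 1.
Cage a has product 12, which forces r4c2 = 4.
Row 1 now contains 3; hence r1c1 = 4.
3 is placed in row 2, which forces r2c1 = 2.
Row 3 already has 1, leaving r3c1 = 3.
Row 4 already has 4, leaving r4c1 = 1.
Completed grid: 4 2 1 3 / 2 3 4 1 / 3 1 2 4 / 1 4 3 2.

1 4 3 2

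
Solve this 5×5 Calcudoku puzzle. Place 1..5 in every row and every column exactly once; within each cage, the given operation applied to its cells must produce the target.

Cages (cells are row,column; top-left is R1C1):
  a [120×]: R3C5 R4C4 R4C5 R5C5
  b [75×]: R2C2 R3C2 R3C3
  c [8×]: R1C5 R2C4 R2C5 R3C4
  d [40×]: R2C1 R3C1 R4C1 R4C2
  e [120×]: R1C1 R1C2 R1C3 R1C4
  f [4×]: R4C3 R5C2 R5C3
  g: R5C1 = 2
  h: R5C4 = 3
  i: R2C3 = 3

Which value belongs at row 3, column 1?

Cage b needs product 75; hence R2C2 = 5.
Cage i is given, leaving R2C3 = 3.
The 3 cells of cage b must have product 75, leaving R3C2 = 3.
The 3 cells of cage b must have product 75, leaving R3C3 = 5.
Cage g is given, leaving R5C1 = 2.
Row 5 now contains 2, leaving R5C2 = 1.
Row 5 already has 1, leaving R5C3 = 4.
Cage h is given, so R5C4 = 3.
Row 5 now contains 3, leaving R5C5 = 5.
The 4 cells of cage e must have product 120, leaving R1C1 = 3.
Cage e needs product 120, so R1C2 = 4.
Column 3 already has 4, leaving R1C3 = 2.
Cage e has product 120; hence R1C4 = 5.
Row 1 already has 2, so R1C5 = 1.
The 4 cells of cage d must have product 40, which forces R4C1 = 5.
Cage d has product 40, so R4C2 = 2.
Cage f has product 4, which forces R4C3 = 1.
2 is placed in row 4, which forces R4C4 = 4.
Cage a needs product 120; hence R4C5 = 3.
The 4 cells of cage c must have product 8, leaving R2C5 = 4.
The 4 cells of cage a must have product 120; hence R3C5 = 2.
Row 2 already has 4; hence R2C1 = 1.
Cage c needs product 8; hence R2C4 = 2.
Cage d needs product 40, which forces R3C1 = 4.
2 is placed in row 3, which forces R3C4 = 1.
Completed grid: 3 4 2 5 1 / 1 5 3 2 4 / 4 3 5 1 2 / 5 2 1 4 3 / 2 1 4 3 5.

4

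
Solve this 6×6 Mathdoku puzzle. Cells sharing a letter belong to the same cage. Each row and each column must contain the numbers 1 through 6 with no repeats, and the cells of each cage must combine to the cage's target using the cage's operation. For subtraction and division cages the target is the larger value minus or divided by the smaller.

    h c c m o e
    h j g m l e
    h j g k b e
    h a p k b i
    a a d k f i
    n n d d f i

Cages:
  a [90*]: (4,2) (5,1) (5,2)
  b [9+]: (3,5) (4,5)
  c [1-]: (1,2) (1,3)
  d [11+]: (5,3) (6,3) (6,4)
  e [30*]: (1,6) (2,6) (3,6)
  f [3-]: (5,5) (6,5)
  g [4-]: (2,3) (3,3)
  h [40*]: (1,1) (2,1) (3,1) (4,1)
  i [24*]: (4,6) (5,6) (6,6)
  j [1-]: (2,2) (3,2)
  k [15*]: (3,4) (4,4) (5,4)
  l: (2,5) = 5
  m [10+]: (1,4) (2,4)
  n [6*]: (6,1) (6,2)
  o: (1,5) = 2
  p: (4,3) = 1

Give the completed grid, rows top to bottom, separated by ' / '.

Cage o is given, which forces (1,5) = 2.
L is a freebie, which forces (2,5) = 5.
Cage p is given, leaving (4,3) = 1.
The only place for 2 in column 4 is (6,4).
The only place for 2 in row 5 is (5,6).
Row 2 needs a 3, and only (2,2) is open for it.
Cage a has product 90, leaving (5,1) = 3.
Row 1 needs a 3, and only (1,3) is open for it.
Cage c needs two cells with difference 1, leaving (1,2) = 4.
Row 1 now contains 4; hence (1,4) = 6.
Column 4 already has 6; hence (2,4) = 4.
Column 2 already has 4, so (3,2) = 2.
Row 3 already has 2, which forces (3,3) = 6.
6 is placed in row 3; hence (3,5) = 3.
Column 5 now contains 3, leaving (4,5) = 6.
6 is placed in column 3, which forces (2,3) = 2.
The 3 cells of cage e must have product 30, so (2,6) = 6.
6 is placed in row 4; hence (4,2) = 5.
Cage k needs product 15, leaving (4,4) = 3.
3 is placed in row 4, which forces (4,6) = 4.
Cage a has product 90, which forces (5,2) = 6.
6 is placed in column 2, which forces (6,2) = 1.
1 is placed in row 6, leaving (6,5) = 4.
Column 6 now contains 4, which forces (6,6) = 3.
Cage h has product 40, which forces (1,1) = 5.
Row 1 now contains 5, so (1,6) = 1.
Row 2 now contains 2, leaving (2,1) = 1.
Cage h has product 40, leaving (3,1) = 4.
Column 6 already has 1; hence (3,6) = 5.
Row 4 already has 4; hence (4,1) = 2.
The 3 cells of cage d must have sum 11, so (5,3) = 4.
Column 5 already has 4, leaving (5,5) = 1.
1 is placed in row 6, which forces (6,1) = 6.
Row 6 now contains 4, leaving (6,3) = 5.
Row 3 already has 5, so (3,4) = 1.
Row 5 now contains 1, which forces (5,4) = 5.

5 4 3 6 2 1 / 1 3 2 4 5 6 / 4 2 6 1 3 5 / 2 5 1 3 6 4 / 3 6 4 5 1 2 / 6 1 5 2 4 3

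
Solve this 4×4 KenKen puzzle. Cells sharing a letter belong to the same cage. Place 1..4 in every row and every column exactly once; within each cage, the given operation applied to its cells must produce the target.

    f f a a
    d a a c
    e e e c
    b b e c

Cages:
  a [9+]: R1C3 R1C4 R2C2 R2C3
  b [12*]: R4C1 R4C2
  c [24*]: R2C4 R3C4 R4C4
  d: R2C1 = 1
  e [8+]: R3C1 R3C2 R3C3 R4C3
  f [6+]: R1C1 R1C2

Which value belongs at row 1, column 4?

1

Cage d is a single given cell, leaving R2C1 = 1.
The only place for 1 in row 4 is R4C3.
The 4 cells of cage a must have sum 9; hence R1C4 = 1.
Cage e has sum 8, so R3C2 = 1.
Row 1 needs a 3, and only R1C3 is open for it.
Cage a needs sum 9, which forces R2C2 = 3.
The 4 cells of cage a must have sum 9, which forces R2C3 = 2.
2 is placed in row 2, so R2C4 = 4.
2 is placed in column 3, leaving R3C3 = 4.
Column 2 already has 3, which forces R4C2 = 4.
Cage f's pair has sum 6, which forces R1C1 = 4.
4 is placed in column 2, which forces R1C2 = 2.
4 is placed in row 3, so R3C1 = 2.
Row 3 now contains 2, leaving R3C4 = 3.
4 is placed in row 4, so R4C1 = 3.
Column 4 now contains 3, so R4C4 = 2.
Filled in: 4 2 3 1 / 1 3 2 4 / 2 1 4 3 / 3 4 1 2.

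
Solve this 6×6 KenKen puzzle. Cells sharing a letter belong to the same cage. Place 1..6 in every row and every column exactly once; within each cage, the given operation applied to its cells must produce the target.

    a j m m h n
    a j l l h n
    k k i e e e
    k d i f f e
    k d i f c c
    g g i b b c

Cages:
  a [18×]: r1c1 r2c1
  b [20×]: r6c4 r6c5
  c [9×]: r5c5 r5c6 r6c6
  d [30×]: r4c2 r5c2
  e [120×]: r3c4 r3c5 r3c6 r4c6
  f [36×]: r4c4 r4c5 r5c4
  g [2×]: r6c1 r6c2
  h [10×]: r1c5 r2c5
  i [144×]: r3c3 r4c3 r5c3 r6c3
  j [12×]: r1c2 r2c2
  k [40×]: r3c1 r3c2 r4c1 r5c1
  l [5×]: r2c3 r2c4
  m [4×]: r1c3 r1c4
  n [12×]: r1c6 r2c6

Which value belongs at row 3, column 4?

6

The 3 cells of cage c must have product 9, leaving r5c5 = 3.
The 3 cells of cage c must have product 9; hence r5c6 = 1.
The 3 cells of cage c must have product 9, leaving r6c6 = 3.
The only place for 5 in row 1 is r1c5.
5 is placed in column 5, which forces r2c5 = 2.
2 is placed in row 2, so r2c6 = 6.
Column 5 already has 2, which forces r4c5 = 6.
The two cells of cage b must have product 20, which forces r6c4 = 5.
5 is placed in column 5, leaving r6c5 = 4.
The two cells of cage a must have product 18, so r1c1 = 6.
Column 6 already has 6, which forces r1c6 = 2.
Row 2 already has 6, so r2c1 = 3.
3 is placed in row 2; hence r2c2 = 4.
Cage l needs two cells with product 5, so r2c3 = 5.
5 is placed in column 4, which forces r2c4 = 1.
Cage e has product 120, which forces r3c4 = 6.
Column 5 now contains 4, which forces r3c5 = 1.
Row 4 now contains 6, so r4c2 = 5.
Column 4 now contains 1; hence r4c4 = 3.
Row 4 now contains 5, so r4c6 = 4.
The two cells of cage d must have product 30, which forces r5c2 = 6.
Column 4 now contains 6; hence r5c4 = 2.
Column 2 now contains 4, so r1c2 = 3.
Cage m needs two cells with product 4, which forces r1c3 = 1.
Column 4 now contains 1, leaving r1c4 = 4.
5 is placed in column 2, which forces r3c2 = 2.
Cage i needs product 144, which forces r3c3 = 3.
Column 6 already has 4; hence r3c6 = 5.
The 4 cells of cage k must have product 40, so r4c1 = 1.
Row 4 already has 4, leaving r4c3 = 2.
2 is placed in row 5; hence r5c3 = 4.
Column 1 now contains 1; hence r6c1 = 2.
2 is placed in column 2, so r6c2 = 1.
Cage i has product 144, leaving r6c3 = 6.
Row 3 already has 5, so r3c1 = 4.
4 is placed in row 5, which forces r5c1 = 5.
Completed grid: 6 3 1 4 5 2 / 3 4 5 1 2 6 / 4 2 3 6 1 5 / 1 5 2 3 6 4 / 5 6 4 2 3 1 / 2 1 6 5 4 3.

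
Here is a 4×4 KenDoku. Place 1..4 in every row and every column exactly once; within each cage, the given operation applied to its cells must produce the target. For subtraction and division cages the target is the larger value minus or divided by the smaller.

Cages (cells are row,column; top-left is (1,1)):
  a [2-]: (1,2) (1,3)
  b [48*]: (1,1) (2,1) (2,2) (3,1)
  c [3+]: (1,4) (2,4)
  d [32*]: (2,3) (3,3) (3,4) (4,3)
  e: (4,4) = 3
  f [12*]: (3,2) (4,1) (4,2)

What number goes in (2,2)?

2

Cage d needs product 32, so (3,4) = 4.
E is a freebie; hence (4,4) = 3.
Cage f needs product 12, leaving (3,2) = 3.
In row 2, 3 can only go at (2,1), so (2,1) = 3.
3 is placed in column 1, which forces (1,1) = 4.
Column 1 now contains 4; hence (4,1) = 1.
Row 4 now contains 1, so (4,2) = 4.
4 is placed in row 4, which forces (4,3) = 2.
Cage a's pair has difference 2, leaving (1,2) = 1.
2 is placed in column 3; hence (1,3) = 3.
Row 1 now contains 1, which forces (1,4) = 2.
4 is placed in column 2, leaving (2,2) = 2.
Cage d needs product 32, so (2,3) = 4.
2 is placed in column 4, which forces (2,4) = 1.
1 is placed in column 1; hence (3,1) = 2.
2 is placed in column 3; hence (3,3) = 1.
The full grid is 4 1 3 2 / 3 2 4 1 / 2 3 1 4 / 1 4 2 3.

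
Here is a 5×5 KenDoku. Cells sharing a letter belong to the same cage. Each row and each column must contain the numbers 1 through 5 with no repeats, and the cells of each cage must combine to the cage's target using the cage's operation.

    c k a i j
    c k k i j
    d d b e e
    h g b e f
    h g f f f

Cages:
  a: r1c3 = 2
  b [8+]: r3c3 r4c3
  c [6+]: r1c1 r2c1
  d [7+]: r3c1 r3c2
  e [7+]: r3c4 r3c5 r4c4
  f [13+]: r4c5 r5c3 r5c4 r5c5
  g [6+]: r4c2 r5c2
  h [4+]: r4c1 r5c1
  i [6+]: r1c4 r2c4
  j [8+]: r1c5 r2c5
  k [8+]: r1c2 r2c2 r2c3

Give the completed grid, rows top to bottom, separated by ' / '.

A is a freebie, which forces r1c3 = 2.
The two cells of cage c must have sum 6, which forces r1c1 = 4.
Cage c needs two cells with sum 6, leaving r2c1 = 2.
Column 1 already has 2, so r3c1 = 5.
Row 3 already has 5, so r3c3 = 3.
Column 3 now contains 3, so r4c3 = 5.
Cage f needs sum 13, so r4c5 = 4.
Cage f needs sum 13, leaving r5c3 = 4.
Cage f needs sum 13, leaving r5c4 = 3.
Cage f has sum 13, so r5c5 = 2.
Cage k has sum 8; hence r1c2 = 3.
Row 1 already has 3, which forces r1c5 = 5.
The 3 cells of cage k must have sum 8, which forces r2c2 = 4.
Column 3 now contains 4, so r2c3 = 1.
Row 2 now contains 1, which forces r2c4 = 5.
Column 5 already has 5; hence r2c5 = 3.
3 is placed in row 3, so r3c2 = 2.
Cage e has sum 7, so r3c4 = 4.
Column 5 already has 2; hence r3c5 = 1.
Cage h's pair has sum 4, so r4c1 = 3.
Cage g's pair has sum 6, so r4c2 = 1.
Cage e has sum 7, which forces r4c4 = 2.
Row 5 now contains 3, leaving r5c1 = 1.
Cage g needs two cells with sum 6, which forces r5c2 = 5.
Row 1 now contains 5, so r1c4 = 1.

4 3 2 1 5 / 2 4 1 5 3 / 5 2 3 4 1 / 3 1 5 2 4 / 1 5 4 3 2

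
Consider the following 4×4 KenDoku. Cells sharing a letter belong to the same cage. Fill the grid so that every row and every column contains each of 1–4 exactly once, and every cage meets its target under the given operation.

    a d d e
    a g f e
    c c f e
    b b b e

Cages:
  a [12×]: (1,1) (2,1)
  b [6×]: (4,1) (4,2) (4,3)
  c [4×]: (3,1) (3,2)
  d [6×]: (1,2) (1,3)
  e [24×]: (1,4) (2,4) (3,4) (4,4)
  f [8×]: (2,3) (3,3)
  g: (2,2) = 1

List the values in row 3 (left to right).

Cage g is given; hence (2,2) = 1.
Column 2 already has 1, leaving (3,2) = 4.
4 is placed in row 3, which forces (3,3) = 2.
Cage d's pair has product 6, so (1,2) = 2.
Column 3 now contains 2, leaving (1,3) = 3.
Column 3 now contains 2, which forces (2,3) = 4.
4 is placed in row 3; hence (3,1) = 1.
Row 3 now contains 1, leaving (3,4) = 3.
2 is placed in column 2, so (4,2) = 3.
Column 3 already has 3, so (4,3) = 1.
Row 1 now contains 3, leaving (1,1) = 4.
Cage e has product 24, which forces (1,4) = 1.
Row 2 already has 4, leaving (2,1) = 3.
Column 4 already has 3; hence (2,4) = 2.
Row 4 now contains 3; hence (4,1) = 2.
Cage e needs product 24, leaving (4,4) = 4.
Completed grid: 4 2 3 1 / 3 1 4 2 / 1 4 2 3 / 2 3 1 4.

1 4 2 3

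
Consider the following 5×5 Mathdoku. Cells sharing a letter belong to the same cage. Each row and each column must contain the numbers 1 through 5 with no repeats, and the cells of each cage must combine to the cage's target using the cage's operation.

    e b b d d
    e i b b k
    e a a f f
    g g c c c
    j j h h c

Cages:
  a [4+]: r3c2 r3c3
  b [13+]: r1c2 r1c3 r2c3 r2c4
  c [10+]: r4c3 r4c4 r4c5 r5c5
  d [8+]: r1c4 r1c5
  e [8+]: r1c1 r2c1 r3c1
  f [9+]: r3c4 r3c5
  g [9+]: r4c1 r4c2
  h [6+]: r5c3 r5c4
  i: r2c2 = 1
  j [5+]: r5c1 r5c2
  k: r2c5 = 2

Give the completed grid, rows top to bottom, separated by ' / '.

I is a freebie, which forces r2c2 = 1.
K is a freebie, which forces r2c5 = 2.
1 is placed in column 2; hence r3c2 = 3.
Row 3 already has 3, so r3c3 = 1.
The 3 cells of cage e must have sum 8, leaving r1c1 = 1.
Column 1 now contains 1, which forces r5c1 = 3.
Column 1 already has 3; hence r2c1 = 5.
Cage e has sum 8, so r3c1 = 2.
Column 1 already has 5; hence r4c1 = 4.
Row 4 already has 4; hence r4c2 = 5.
The two cells of cage j must have sum 5, so r5c2 = 2.
2 is placed in column 2; hence r1c2 = 4.
Cage b has sum 13, which forces r1c3 = 2.
2 is placed in column 3, leaving r4c3 = 3.
Row 4 now contains 3, so r4c5 = 1.
Cage h's pair has sum 6, leaving r5c3 = 5.
The two cells of cage h must have sum 6, leaving r5c4 = 1.
The 4 cells of cage c must have sum 10; hence r5c5 = 4.
Column 3 already has 3, which forces r2c3 = 4.
Cage b has sum 13, which forces r2c4 = 3.
Cage f needs two cells with sum 9; hence r3c4 = 4.
4 is placed in column 5; hence r3c5 = 5.
Row 4 now contains 1; hence r4c4 = 2.
Column 4 already has 3; hence r1c4 = 5.
5 is placed in column 5, so r1c5 = 3.

1 4 2 5 3 / 5 1 4 3 2 / 2 3 1 4 5 / 4 5 3 2 1 / 3 2 5 1 4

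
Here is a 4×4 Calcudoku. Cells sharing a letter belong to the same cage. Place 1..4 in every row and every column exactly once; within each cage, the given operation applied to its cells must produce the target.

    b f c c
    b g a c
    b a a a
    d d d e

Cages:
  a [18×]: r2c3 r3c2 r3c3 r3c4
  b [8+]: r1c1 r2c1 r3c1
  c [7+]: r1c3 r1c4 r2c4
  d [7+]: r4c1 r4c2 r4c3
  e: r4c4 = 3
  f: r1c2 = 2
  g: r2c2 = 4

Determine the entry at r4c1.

F is a freebie; hence r1c2 = 2.
Cage g is a single given cell, so r2c2 = 4.
Cage a has product 18, so r2c3 = 3.
Column 2 already has 4, leaving r4c2 = 1.
Cage e is a single given cell, so r4c4 = 3.
3 is placed in row 2, which forces r2c1 = 1.
Cage c needs sum 7, which forces r2c4 = 2.
Column 2 already has 1; hence r3c2 = 3.
Column 4 already has 2, leaving r3c4 = 1.
The 3 cells of cage b must have sum 8, so r1c1 = 3.
Cage c needs sum 7, which forces r1c3 = 1.
Column 4 already has 1, leaving r1c4 = 4.
3 is placed in row 3, which forces r3c1 = 4.
Row 3 now contains 1, which forces r3c3 = 2.
4 is placed in column 1, leaving r4c1 = 2.
2 is placed in column 3, which forces r4c3 = 4.
Completed grid: 3 2 1 4 / 1 4 3 2 / 4 3 2 1 / 2 1 4 3.

2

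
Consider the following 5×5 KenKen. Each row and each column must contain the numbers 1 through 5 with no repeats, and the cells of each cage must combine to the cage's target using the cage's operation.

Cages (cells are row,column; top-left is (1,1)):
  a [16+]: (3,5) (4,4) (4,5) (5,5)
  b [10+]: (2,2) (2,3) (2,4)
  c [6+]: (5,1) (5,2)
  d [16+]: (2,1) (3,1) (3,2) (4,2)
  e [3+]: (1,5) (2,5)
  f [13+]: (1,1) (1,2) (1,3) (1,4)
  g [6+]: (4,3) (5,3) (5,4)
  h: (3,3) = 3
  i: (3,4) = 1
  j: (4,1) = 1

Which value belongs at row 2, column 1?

4

Cage h is a single given cell; hence (3,3) = 3.
I is a freebie, leaving (3,4) = 1.
Cage j is a single given cell, so (4,1) = 1.
1 is placed in row 4; hence (4,3) = 2.
Cage g needs sum 6; hence (5,3) = 1.
Cage g has sum 6, which forces (5,4) = 3.
The 4 cells of cage f must have sum 13, so (1,1) = 3.
Cage f needs sum 13, which forces (1,2) = 1.
1 is placed in row 1, which forces (1,5) = 2.
Column 2 already has 1, so (2,2) = 3.
Column 5 already has 2; hence (2,5) = 1.
The 3 cells of cage b must have sum 10; hence (2,3) = 5.
Cage b needs sum 10, so (2,4) = 2.
Cage a has sum 16, so (4,4) = 4.
Cage a has sum 16, leaving (4,5) = 3.
5 is placed in column 3, which forces (1,3) = 4.
Column 4 already has 4, which forces (1,4) = 5.
Row 2 already has 2, leaving (2,1) = 4.
The 4 cells of cage d must have sum 16, which forces (3,1) = 5.
Cage d needs sum 16, so (3,2) = 2.
5 is placed in row 3, which forces (3,5) = 4.
Row 4 now contains 4, leaving (4,2) = 5.
Column 1 now contains 4, which forces (5,1) = 2.
Column 2 now contains 2; hence (5,2) = 4.
4 is placed in column 5, which forces (5,5) = 5.
Completed grid: 3 1 4 5 2 / 4 3 5 2 1 / 5 2 3 1 4 / 1 5 2 4 3 / 2 4 1 3 5.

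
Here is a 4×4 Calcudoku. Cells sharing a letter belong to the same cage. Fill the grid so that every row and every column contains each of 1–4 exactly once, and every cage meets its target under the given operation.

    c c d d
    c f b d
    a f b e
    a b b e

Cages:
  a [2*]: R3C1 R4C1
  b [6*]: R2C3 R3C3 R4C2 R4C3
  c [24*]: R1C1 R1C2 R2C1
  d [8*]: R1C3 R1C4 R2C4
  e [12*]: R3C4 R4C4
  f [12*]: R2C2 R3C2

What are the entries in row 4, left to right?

2 1 3 4

Cage b needs product 6; hence R4C2 = 1.
The two cells of cage a must have product 2, which forces R3C1 = 1.
1 is placed in row 4, which forces R4C1 = 2.
2 is placed in row 4; hence R4C3 = 3.
3 is placed in row 4, leaving R4C4 = 4.
The 3 cells of cage c must have product 24, so R1C2 = 2.
Cage d needs product 8; hence R1C3 = 4.
Row 1 already has 2, which forces R1C4 = 1.
The 4 cells of cage b must have product 6, which forces R2C3 = 1.
Column 4 already has 1; hence R2C4 = 2.
Column 3 already has 3, leaving R3C3 = 2.
4 is placed in column 4, leaving R3C4 = 3.
Row 1 already has 4, leaving R1C1 = 3.
Cage c needs product 24, leaving R2C1 = 4.
Cage f needs two cells with product 12, which forces R2C2 = 3.
Row 3 now contains 3, which forces R3C2 = 4.
Filled in: 3 2 4 1 / 4 3 1 2 / 1 4 2 3 / 2 1 3 4.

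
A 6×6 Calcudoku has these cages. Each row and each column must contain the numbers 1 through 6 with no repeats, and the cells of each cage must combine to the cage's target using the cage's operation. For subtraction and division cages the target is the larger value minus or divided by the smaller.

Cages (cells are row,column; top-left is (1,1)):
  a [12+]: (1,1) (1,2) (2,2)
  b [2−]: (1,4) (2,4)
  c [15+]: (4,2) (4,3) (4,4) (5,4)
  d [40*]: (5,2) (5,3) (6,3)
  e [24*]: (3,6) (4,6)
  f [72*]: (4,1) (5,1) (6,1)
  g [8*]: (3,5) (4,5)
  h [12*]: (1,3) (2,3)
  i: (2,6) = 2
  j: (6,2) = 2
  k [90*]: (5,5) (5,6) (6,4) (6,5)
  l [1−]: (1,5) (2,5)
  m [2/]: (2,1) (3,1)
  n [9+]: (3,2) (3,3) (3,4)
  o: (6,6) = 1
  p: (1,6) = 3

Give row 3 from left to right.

Cage p is given; hence (1,6) = 3.
I is a freebie; hence (2,6) = 2.
Cage j is a single given cell; hence (6,2) = 2.
O is a freebie, which forces (6,6) = 1.
Cage d needs product 40, so (5,3) = 2.
The 4 cells of cage k must have product 90, leaving (5,5) = 1.
2 is placed in column 3, which forces (1,3) = 4.
The two cells of cage h must have product 12, so (2,3) = 3.
4 is placed in column 3, leaving (6,3) = 5.
The two cells of cage b must have difference 2; hence (2,4) = 4.
Cage d has product 40, leaving (5,2) = 4.
Cage k has product 90; hence (5,6) = 5.
In row 1, 2 can only go at (1,4), so (1,4) = 2.
Cage n has sum 9, leaving (3,3) = 1.
1 is placed in column 3, which forces (4,3) = 6.
Row 4 already has 6, so (4,6) = 4.
Cage g needs two cells with product 8, which forces (3,5) = 4.
4 is placed in column 6, leaving (3,6) = 6.
Row 4 already has 4, which forces (4,1) = 3.
Row 4 already has 4; hence (4,5) = 2.
Cage f has product 72, so (5,1) = 6.
Cage c needs sum 15, leaving (5,4) = 3.
The 3 cells of cage f must have product 72, leaving (6,1) = 4.
Column 4 now contains 3, leaving (6,4) = 6.
Row 6 now contains 6, so (6,5) = 3.
Column 1 now contains 6, leaving (2,1) = 1.
3 is placed in column 1, so (3,1) = 2.
Cage n needs sum 9, which forces (3,2) = 3.
Column 4 now contains 3, which forces (3,4) = 5.
Column 4 already has 5, which forces (4,4) = 1.
Column 1 now contains 1; hence (1,1) = 5.
Cage a has sum 12, leaving (1,2) = 1.
5 is placed in row 1; hence (1,5) = 6.
Cage a has sum 12, which forces (2,2) = 6.
Column 5 now contains 6, so (2,5) = 5.
Row 4 already has 1; hence (4,2) = 5.
Filled in: 5 1 4 2 6 3 / 1 6 3 4 5 2 / 2 3 1 5 4 6 / 3 5 6 1 2 4 / 6 4 2 3 1 5 / 4 2 5 6 3 1.

2 3 1 5 4 6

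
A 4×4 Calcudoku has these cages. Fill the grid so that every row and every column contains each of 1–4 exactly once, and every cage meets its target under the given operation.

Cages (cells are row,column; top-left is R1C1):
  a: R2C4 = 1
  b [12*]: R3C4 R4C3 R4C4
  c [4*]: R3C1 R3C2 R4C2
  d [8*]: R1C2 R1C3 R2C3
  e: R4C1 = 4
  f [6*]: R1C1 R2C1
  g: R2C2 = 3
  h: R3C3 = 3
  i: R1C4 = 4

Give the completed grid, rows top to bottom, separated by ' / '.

3 2 1 4 / 2 3 4 1 / 1 4 3 2 / 4 1 2 3

Cage i is given, so R1C4 = 4.
Cage g is a single given cell, which forces R2C2 = 3.
Cage a is given, leaving R2C4 = 1.
Cage h is given, which forces R3C3 = 3.
Row 3 already has 3, leaving R3C4 = 2.
E is a freebie, leaving R4C1 = 4.
Column 4 now contains 1, so R4C4 = 3.
Cage f needs two cells with product 6, which forces R1C1 = 3.
3 is placed in row 2, so R2C1 = 2.
The 3 cells of cage d must have product 8, so R2C3 = 4.
Row 3 already has 2; hence R3C1 = 1.
Cage c has product 4, so R3C2 = 4.
Cage c needs product 4, which forces R4C2 = 1.
Cage b needs product 12, leaving R4C3 = 2.
Column 2 now contains 1, which forces R1C2 = 2.
Column 3 already has 2; hence R1C3 = 1.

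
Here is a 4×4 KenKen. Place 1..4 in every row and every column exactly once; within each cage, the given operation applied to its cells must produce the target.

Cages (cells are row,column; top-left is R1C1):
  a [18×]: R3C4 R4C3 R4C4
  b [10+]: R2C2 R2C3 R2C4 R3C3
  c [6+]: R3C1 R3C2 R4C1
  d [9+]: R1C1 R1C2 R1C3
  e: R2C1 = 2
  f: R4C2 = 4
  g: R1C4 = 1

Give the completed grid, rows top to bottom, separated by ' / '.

3 2 4 1 / 2 3 1 4 / 4 1 2 3 / 1 4 3 2

Cage g is a single given cell, leaving R1C4 = 1.
Cage e is a single given cell, which forces R2C1 = 2.
Cage a has product 18; hence R3C4 = 3.
Cage f is a single given cell; hence R4C2 = 4.
The 3 cells of cage a must have product 18, which forces R4C3 = 3.
Cage a needs product 18, so R4C4 = 2.
The 4 cells of cage b must have sum 10, so R2C2 = 3.
Cage b has sum 10, leaving R2C3 = 1.
Column 4 now contains 3, which forces R2C4 = 4.
Cage c has sum 6; hence R3C1 = 4.
Cage c needs sum 6, so R3C2 = 1.
Cage b needs sum 10, leaving R3C3 = 2.
Row 4 already has 3; hence R4C1 = 1.
Column 1 already has 4; hence R1C1 = 3.
Column 2 already has 3, which forces R1C2 = 2.
Column 3 already has 2, leaving R1C3 = 4.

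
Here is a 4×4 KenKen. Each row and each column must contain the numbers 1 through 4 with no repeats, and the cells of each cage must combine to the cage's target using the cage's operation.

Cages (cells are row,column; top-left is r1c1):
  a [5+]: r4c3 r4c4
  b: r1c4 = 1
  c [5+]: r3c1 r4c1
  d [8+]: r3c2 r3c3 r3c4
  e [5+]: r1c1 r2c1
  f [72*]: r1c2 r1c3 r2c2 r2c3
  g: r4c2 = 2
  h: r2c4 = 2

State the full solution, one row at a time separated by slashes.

B is a freebie, so r1c4 = 1.
Cage h is given; hence r2c4 = 2.
Cage g is given; hence r4c2 = 2.
The 4 cells of cage f must have product 72, which forces r1c2 = 3.
The 4 cells of cage f must have product 72, which forces r1c3 = 2.
Cage f has product 72, so r2c2 = 4.
Cage f has product 72; hence r2c3 = 3.
Column 2 now contains 4, which forces r3c2 = 1.
Row 3 now contains 1; hence r3c3 = 4.
Row 3 now contains 4, leaving r3c4 = 3.
Cage a's pair has sum 5; hence r4c3 = 1.
Cage a's pair has sum 5, so r4c4 = 4.
Row 1 now contains 2, so r1c1 = 4.
Row 2 already has 3, leaving r2c1 = 1.
Row 3 now contains 4, which forces r3c1 = 2.
4 is placed in row 4, which forces r4c1 = 3.

4 3 2 1 / 1 4 3 2 / 2 1 4 3 / 3 2 1 4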